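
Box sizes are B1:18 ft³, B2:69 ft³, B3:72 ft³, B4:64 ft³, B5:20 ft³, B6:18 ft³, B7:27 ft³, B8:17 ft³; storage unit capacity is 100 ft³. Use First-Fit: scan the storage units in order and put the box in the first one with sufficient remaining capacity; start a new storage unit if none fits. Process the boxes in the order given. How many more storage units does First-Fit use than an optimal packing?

0

First-Fit: [18,69] [72,20] [64,18,17] [27] → 4 storage units.
Total size 305 ft³; any packing needs at least ⌈305/100⌉ = 4 storage units.
So 4 is already optimal.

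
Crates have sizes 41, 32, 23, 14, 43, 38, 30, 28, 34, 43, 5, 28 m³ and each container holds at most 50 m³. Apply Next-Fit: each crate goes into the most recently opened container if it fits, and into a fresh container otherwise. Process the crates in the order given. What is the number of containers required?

10 containers

container 1: place 41 m³, 9 m³ left
container 2: place 32 m³, 18 m³ left
container 3: place 23 m³, 27 m³ left
container 3: place 14 m³, 13 m³ left
container 4: place 43 m³, 7 m³ left
container 5: place 38 m³, 12 m³ left
container 6: place 30 m³, 20 m³ left
container 7: place 28 m³, 22 m³ left
container 8: place 34 m³, 16 m³ left
container 9: place 43 m³, 7 m³ left
container 9: place 5 m³, 2 m³ left
container 10: place 28 m³, 22 m³ left
Final containers: [41] [32] [23,14] [43] [38] [30] [28] [34] [43,5] [28].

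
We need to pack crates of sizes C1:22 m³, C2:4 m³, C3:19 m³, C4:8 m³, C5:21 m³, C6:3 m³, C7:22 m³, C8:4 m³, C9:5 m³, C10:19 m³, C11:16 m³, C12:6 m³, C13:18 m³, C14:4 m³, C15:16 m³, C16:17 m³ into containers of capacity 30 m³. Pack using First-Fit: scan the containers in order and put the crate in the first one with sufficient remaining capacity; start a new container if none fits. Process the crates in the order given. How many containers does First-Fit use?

container 1: place C1 (22 m³), 8 m³ left
container 1: place C2 (4 m³), 4 m³ left
container 2: place C3 (19 m³), 11 m³ left
container 2: place C4 (8 m³), 3 m³ left
container 3: place C5 (21 m³), 9 m³ left
container 1: place C6 (3 m³), 1 m³ left
container 4: place C7 (22 m³), 8 m³ left
container 3: place C8 (4 m³), 5 m³ left
container 3: place C9 (5 m³), 0 m³ left
container 5: place C10 (19 m³), 11 m³ left
container 6: place C11 (16 m³), 14 m³ left
container 4: place C12 (6 m³), 2 m³ left
container 7: place C13 (18 m³), 12 m³ left
container 5: place C14 (4 m³), 7 m³ left
container 8: place C15 (16 m³), 14 m³ left
container 9: place C16 (17 m³), 13 m³ left
Final containers: [22,4,3] [19,8] [21,4,5] [22,6] [19,4] [16] [18] [16] [17].

9 containers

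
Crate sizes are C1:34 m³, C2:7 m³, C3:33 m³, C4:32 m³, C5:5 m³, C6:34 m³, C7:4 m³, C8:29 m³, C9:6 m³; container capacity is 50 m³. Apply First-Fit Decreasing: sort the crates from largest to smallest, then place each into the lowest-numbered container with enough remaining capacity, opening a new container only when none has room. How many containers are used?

5 containers

Sorted descending: 34, 34, 33, 32, 29, 7, 6, 5, 4.
Put 34 m³ in container 1; 16 m³ remain.
Put 34 m³ in container 2; 16 m³ remain.
Put 33 m³ in container 3; 17 m³ remain.
Put 32 m³ in container 4; 18 m³ remain.
Put 29 m³ in container 5; 21 m³ remain.
Put 7 m³ in container 1; 9 m³ remain.
Put 6 m³ in container 1; 3 m³ remain.
Put 5 m³ in container 2; 11 m³ remain.
Put 4 m³ in container 2; 7 m³ remain.
Final containers: [34,7,6] [34,5,4] [33] [32] [29].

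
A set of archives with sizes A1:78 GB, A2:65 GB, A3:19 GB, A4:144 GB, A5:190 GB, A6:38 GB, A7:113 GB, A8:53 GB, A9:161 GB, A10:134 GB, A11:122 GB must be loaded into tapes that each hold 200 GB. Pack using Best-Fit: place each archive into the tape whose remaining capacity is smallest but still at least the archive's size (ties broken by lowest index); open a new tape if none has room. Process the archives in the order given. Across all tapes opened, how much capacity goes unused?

A1 (78 GB) → tape 1 (remaining 122 GB)
A2 (65 GB) → tape 1 (remaining 57 GB)
A3 (19 GB) → tape 1 (remaining 38 GB)
A4 (144 GB) → tape 2 (remaining 56 GB)
A5 (190 GB) → tape 3 (remaining 10 GB)
A6 (38 GB) → tape 1 (remaining 0 GB)
A7 (113 GB) → tape 4 (remaining 87 GB)
A8 (53 GB) → tape 2 (remaining 3 GB)
A9 (161 GB) → tape 5 (remaining 39 GB)
A10 (134 GB) → tape 6 (remaining 66 GB)
A11 (122 GB) → tape 7 (remaining 78 GB)
7 tapes × 200 GB = 1400 GB; used 1117 GB; unused 283 GB.

283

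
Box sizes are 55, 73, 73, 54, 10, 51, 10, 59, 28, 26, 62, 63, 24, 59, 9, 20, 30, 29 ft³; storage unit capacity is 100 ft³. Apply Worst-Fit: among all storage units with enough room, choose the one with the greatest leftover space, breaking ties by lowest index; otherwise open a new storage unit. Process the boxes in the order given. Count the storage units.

Put 55 ft³ in storage unit 1; 45 ft³ remain.
Put 73 ft³ in storage unit 2; 27 ft³ remain.
Put 73 ft³ in storage unit 3; 27 ft³ remain.
Put 54 ft³ in storage unit 4; 46 ft³ remain.
Put 10 ft³ in storage unit 4; 36 ft³ remain.
Put 51 ft³ in storage unit 5; 49 ft³ remain.
Put 10 ft³ in storage unit 5; 39 ft³ remain.
Put 59 ft³ in storage unit 6; 41 ft³ remain.
Put 28 ft³ in storage unit 1; 17 ft³ remain.
Put 26 ft³ in storage unit 6; 15 ft³ remain.
Put 62 ft³ in storage unit 7; 38 ft³ remain.
Put 63 ft³ in storage unit 8; 37 ft³ remain.
Put 24 ft³ in storage unit 5; 15 ft³ remain.
Put 59 ft³ in storage unit 9; 41 ft³ remain.
Put 9 ft³ in storage unit 9; 32 ft³ remain.
Put 20 ft³ in storage unit 7; 18 ft³ remain.
Put 30 ft³ in storage unit 8; 7 ft³ remain.
Put 29 ft³ in storage unit 4; 7 ft³ remain.
Final storage units: [55,28] [73] [73] [54,10,29] [51,10,24] [59,26] [62,20] [63,30] [59,9].

9 storage units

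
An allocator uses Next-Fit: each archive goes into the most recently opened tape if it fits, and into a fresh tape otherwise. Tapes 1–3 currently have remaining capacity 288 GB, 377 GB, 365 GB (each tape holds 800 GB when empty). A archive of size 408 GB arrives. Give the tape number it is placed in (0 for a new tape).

0

Next-Fit only looks at tape 3, which has 365 GB free.
408 GB does not fit, so a new tape is opened.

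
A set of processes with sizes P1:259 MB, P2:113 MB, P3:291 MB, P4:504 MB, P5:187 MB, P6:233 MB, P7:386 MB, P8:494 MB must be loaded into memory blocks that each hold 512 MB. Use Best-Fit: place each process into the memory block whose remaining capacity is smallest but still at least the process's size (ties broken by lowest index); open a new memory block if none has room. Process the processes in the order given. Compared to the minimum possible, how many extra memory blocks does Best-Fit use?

Best-Fit: [259,113] [291,187] [504] [233] [386] [494] → 6 memory blocks.
Total size 2467 MB; any packing needs at least ⌈2467/512⌉ = 5 memory blocks.
An optimal packing achieves that bound: [504] [494] [386,113] [291,187] [259,233] → 5 memory blocks.
Excess: 6 − 5 = 1.

1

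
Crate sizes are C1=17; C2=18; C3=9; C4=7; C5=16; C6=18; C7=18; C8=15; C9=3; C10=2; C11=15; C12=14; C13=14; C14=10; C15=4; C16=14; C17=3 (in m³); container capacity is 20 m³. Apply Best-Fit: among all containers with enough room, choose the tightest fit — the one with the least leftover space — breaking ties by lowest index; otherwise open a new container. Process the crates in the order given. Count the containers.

12

container 1: place C1 (17 m³), 3 m³ left
container 2: place C2 (18 m³), 2 m³ left
container 3: place C3 (9 m³), 11 m³ left
container 3: place C4 (7 m³), 4 m³ left
container 4: place C5 (16 m³), 4 m³ left
container 5: place C6 (18 m³), 2 m³ left
container 6: place C7 (18 m³), 2 m³ left
container 7: place C8 (15 m³), 5 m³ left
container 1: place C9 (3 m³), 0 m³ left
container 2: place C10 (2 m³), 0 m³ left
container 8: place C11 (15 m³), 5 m³ left
container 9: place C12 (14 m³), 6 m³ left
container 10: place C13 (14 m³), 6 m³ left
container 11: place C14 (10 m³), 10 m³ left
container 3: place C15 (4 m³), 0 m³ left
container 12: place C16 (14 m³), 6 m³ left
container 4: place C17 (3 m³), 1 m³ left
Final containers: [17,3] [18,2] [9,7,4] [16,3] [18] [18] [15] [15] [14] [14] [10] [14].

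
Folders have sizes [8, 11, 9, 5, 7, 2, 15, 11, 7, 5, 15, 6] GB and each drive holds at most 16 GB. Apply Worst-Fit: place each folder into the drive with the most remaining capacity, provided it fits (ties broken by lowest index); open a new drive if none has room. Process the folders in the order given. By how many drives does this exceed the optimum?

Worst-Fit: [8,5] [11,2] [9,7] [15] [11] [7,5] [15] [6] → 8 drives.
Total size 101 GB; any packing needs at least ⌈101/16⌉ = 7 drives.
An optimal packing achieves that bound: [15] [15] [11,5] [11,5] [9,7] [8,7] [6,2] → 7 drives.
Excess: 8 − 7 = 1.

1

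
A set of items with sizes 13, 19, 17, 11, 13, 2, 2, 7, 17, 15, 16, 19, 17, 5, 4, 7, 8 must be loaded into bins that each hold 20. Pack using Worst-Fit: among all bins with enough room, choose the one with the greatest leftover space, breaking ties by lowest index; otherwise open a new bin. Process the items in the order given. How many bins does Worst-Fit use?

13 → bin 1 (remaining 7)
19 → bin 2 (remaining 1)
17 → bin 3 (remaining 3)
11 → bin 4 (remaining 9)
13 → bin 5 (remaining 7)
2 → bin 4 (remaining 7)
2 → bin 1 (remaining 5)
7 → bin 4 (remaining 0)
17 → bin 6 (remaining 3)
15 → bin 7 (remaining 5)
16 → bin 8 (remaining 4)
19 → bin 9 (remaining 1)
17 → bin 10 (remaining 3)
5 → bin 5 (remaining 2)
4 → bin 1 (remaining 1)
7 → bin 11 (remaining 13)
8 → bin 11 (remaining 5)
Final bins: [13,2,4] [19] [17] [11,2,7] [13,5] [17] [15] [16] [19] [17] [7,8].

11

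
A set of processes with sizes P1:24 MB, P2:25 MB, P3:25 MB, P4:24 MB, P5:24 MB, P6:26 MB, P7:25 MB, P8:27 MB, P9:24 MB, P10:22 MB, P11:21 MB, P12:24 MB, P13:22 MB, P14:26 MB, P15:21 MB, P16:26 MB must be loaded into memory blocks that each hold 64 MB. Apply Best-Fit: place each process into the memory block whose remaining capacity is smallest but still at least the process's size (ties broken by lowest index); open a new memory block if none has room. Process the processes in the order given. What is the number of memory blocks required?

8

Put P1 (24 MB) in memory block 1; 40 MB remain.
Put P2 (25 MB) in memory block 1; 15 MB remain.
Put P3 (25 MB) in memory block 2; 39 MB remain.
Put P4 (24 MB) in memory block 2; 15 MB remain.
Put P5 (24 MB) in memory block 3; 40 MB remain.
Put P6 (26 MB) in memory block 3; 14 MB remain.
Put P7 (25 MB) in memory block 4; 39 MB remain.
Put P8 (27 MB) in memory block 4; 12 MB remain.
Put P9 (24 MB) in memory block 5; 40 MB remain.
Put P10 (22 MB) in memory block 5; 18 MB remain.
Put P11 (21 MB) in memory block 6; 43 MB remain.
Put P12 (24 MB) in memory block 6; 19 MB remain.
Put P13 (22 MB) in memory block 7; 42 MB remain.
Put P14 (26 MB) in memory block 7; 16 MB remain.
Put P15 (21 MB) in memory block 8; 43 MB remain.
Put P16 (26 MB) in memory block 8; 17 MB remain.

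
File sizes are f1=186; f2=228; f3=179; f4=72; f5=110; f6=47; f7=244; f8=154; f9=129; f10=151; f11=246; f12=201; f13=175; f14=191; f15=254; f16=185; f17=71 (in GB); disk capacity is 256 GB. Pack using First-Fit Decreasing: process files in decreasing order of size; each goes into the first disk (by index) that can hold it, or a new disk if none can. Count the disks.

Sorted descending: 254, 246, 244, 228, 201, 191, 186, 185, 179, 175, 154, 151, 129, 110, 72, 71, 47.
disk 1: place 254 GB, 2 GB left
disk 2: place 246 GB, 10 GB left
disk 3: place 244 GB, 12 GB left
disk 4: place 228 GB, 28 GB left
disk 5: place 201 GB, 55 GB left
disk 6: place 191 GB, 65 GB left
disk 7: place 186 GB, 70 GB left
disk 8: place 185 GB, 71 GB left
disk 9: place 179 GB, 77 GB left
disk 10: place 175 GB, 81 GB left
disk 11: place 154 GB, 102 GB left
disk 12: place 151 GB, 105 GB left
disk 13: place 129 GB, 127 GB left
disk 13: place 110 GB, 17 GB left
disk 9: place 72 GB, 5 GB left
disk 8: place 71 GB, 0 GB left
disk 5: place 47 GB, 8 GB left

13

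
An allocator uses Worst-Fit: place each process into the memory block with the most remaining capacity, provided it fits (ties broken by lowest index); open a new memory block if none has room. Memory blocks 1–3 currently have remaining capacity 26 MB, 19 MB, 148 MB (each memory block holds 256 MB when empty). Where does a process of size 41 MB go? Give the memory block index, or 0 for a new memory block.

Memory blocks with room: memory block 3 (148 MB).
Most room is memory block 3 with 148 MB free.

3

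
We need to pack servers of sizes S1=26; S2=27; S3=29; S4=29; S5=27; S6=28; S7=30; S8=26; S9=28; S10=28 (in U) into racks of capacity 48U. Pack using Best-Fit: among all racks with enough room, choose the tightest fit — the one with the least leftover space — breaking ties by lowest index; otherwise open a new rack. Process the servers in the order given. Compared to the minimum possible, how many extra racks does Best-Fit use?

0

Best-Fit: [26] [27] [29] [29] [27] [28] [30] [26] [28] [28] → 10 racks.
10 servers exceed 24U (half the capacity), and no two of those can share a rack, so at least 10 racks are needed.
So 10 is already optimal.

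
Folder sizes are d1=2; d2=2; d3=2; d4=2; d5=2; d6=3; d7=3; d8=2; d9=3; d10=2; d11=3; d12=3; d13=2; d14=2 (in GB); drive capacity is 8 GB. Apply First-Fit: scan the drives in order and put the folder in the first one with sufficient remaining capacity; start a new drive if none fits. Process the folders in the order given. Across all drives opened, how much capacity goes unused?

7

Put d1 (2 GB) in drive 1; 6 GB remain.
Put d2 (2 GB) in drive 1; 4 GB remain.
Put d3 (2 GB) in drive 1; 2 GB remain.
Put d4 (2 GB) in drive 1; 0 GB remain.
Put d5 (2 GB) in drive 2; 6 GB remain.
Put d6 (3 GB) in drive 2; 3 GB remain.
Put d7 (3 GB) in drive 2; 0 GB remain.
Put d8 (2 GB) in drive 3; 6 GB remain.
Put d9 (3 GB) in drive 3; 3 GB remain.
Put d10 (2 GB) in drive 3; 1 GB remain.
Put d11 (3 GB) in drive 4; 5 GB remain.
Put d12 (3 GB) in drive 4; 2 GB remain.
Put d13 (2 GB) in drive 4; 0 GB remain.
Put d14 (2 GB) in drive 5; 6 GB remain.
5 drives × 8 GB = 40 GB; used 33 GB; unused 7 GB.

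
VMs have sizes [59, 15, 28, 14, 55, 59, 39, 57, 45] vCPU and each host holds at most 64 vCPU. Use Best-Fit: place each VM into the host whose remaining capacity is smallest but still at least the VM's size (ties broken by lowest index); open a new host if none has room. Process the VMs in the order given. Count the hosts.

7 hosts

host 1: place 59 vCPU, 5 vCPU left
host 2: place 15 vCPU, 49 vCPU left
host 2: place 28 vCPU, 21 vCPU left
host 2: place 14 vCPU, 7 vCPU left
host 3: place 55 vCPU, 9 vCPU left
host 4: place 59 vCPU, 5 vCPU left
host 5: place 39 vCPU, 25 vCPU left
host 6: place 57 vCPU, 7 vCPU left
host 7: place 45 vCPU, 19 vCPU left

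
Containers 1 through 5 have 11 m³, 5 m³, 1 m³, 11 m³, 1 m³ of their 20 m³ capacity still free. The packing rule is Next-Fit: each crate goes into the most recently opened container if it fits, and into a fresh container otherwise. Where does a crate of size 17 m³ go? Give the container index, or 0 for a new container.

Next-Fit only looks at container 5, which has 1 m³ free.
17 m³ does not fit, so a new container is opened.

0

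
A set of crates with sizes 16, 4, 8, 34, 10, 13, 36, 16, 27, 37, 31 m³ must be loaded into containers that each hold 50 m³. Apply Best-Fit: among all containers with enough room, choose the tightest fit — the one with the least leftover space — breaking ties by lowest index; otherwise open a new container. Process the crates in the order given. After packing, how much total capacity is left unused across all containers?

68

Put 16 m³ in container 1; 34 m³ remain.
Put 4 m³ in container 1; 30 m³ remain.
Put 8 m³ in container 1; 22 m³ remain.
Put 34 m³ in container 2; 16 m³ remain.
Put 10 m³ in container 2; 6 m³ remain.
Put 13 m³ in container 1; 9 m³ remain.
Put 36 m³ in container 3; 14 m³ remain.
Put 16 m³ in container 4; 34 m³ remain.
Put 27 m³ in container 4; 7 m³ remain.
Put 37 m³ in container 5; 13 m³ remain.
Put 31 m³ in container 6; 19 m³ remain.
6 containers × 50 m³ = 300 m³; used 232 m³; unused 68 m³.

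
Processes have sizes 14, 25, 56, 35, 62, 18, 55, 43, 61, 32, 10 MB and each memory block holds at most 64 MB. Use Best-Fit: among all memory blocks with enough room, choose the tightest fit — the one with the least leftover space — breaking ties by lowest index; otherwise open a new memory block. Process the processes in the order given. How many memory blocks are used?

8

memory block 1: place 14 MB, 50 MB left
memory block 1: place 25 MB, 25 MB left
memory block 2: place 56 MB, 8 MB left
memory block 3: place 35 MB, 29 MB left
memory block 4: place 62 MB, 2 MB left
memory block 1: place 18 MB, 7 MB left
memory block 5: place 55 MB, 9 MB left
memory block 6: place 43 MB, 21 MB left
memory block 7: place 61 MB, 3 MB left
memory block 8: place 32 MB, 32 MB left
memory block 6: place 10 MB, 11 MB left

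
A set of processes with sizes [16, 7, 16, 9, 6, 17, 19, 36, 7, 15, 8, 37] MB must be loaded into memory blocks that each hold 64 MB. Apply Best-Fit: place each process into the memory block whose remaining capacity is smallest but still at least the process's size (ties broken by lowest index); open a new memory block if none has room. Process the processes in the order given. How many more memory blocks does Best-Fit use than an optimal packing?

Best-Fit: [16,7,16,9,6,7] [17,19,15,8] [36] [37] → 4 memory blocks.
Total size 193 MB; any packing needs at least ⌈193/64⌉ = 4 memory blocks.
So 4 is already optimal.

0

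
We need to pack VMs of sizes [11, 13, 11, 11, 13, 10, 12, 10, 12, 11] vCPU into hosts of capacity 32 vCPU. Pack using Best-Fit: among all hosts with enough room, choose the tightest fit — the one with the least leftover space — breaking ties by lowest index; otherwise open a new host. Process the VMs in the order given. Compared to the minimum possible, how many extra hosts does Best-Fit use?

1

Best-Fit: [11,13] [11,11,10] [13,12] [10,12] [11] → 5 hosts.
Total size 114 vCPU; any packing needs at least ⌈114/32⌉ = 4 hosts.
An optimal packing achieves that bound: [13,13] [12,12] [11,11,10] [11,11,10] → 4 hosts.
Excess: 5 − 4 = 1.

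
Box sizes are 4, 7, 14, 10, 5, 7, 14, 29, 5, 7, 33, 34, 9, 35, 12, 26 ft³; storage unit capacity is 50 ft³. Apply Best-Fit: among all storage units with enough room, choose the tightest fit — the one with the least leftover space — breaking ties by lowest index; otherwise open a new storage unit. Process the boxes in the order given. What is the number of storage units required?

6

Put 4 ft³ in storage unit 1; 46 ft³ remain.
Put 7 ft³ in storage unit 1; 39 ft³ remain.
Put 14 ft³ in storage unit 1; 25 ft³ remain.
Put 10 ft³ in storage unit 1; 15 ft³ remain.
Put 5 ft³ in storage unit 1; 10 ft³ remain.
Put 7 ft³ in storage unit 1; 3 ft³ remain.
Put 14 ft³ in storage unit 2; 36 ft³ remain.
Put 29 ft³ in storage unit 2; 7 ft³ remain.
Put 5 ft³ in storage unit 2; 2 ft³ remain.
Put 7 ft³ in storage unit 3; 43 ft³ remain.
Put 33 ft³ in storage unit 3; 10 ft³ remain.
Put 34 ft³ in storage unit 4; 16 ft³ remain.
Put 9 ft³ in storage unit 3; 1 ft³ remain.
Put 35 ft³ in storage unit 5; 15 ft³ remain.
Put 12 ft³ in storage unit 5; 3 ft³ remain.
Put 26 ft³ in storage unit 6; 24 ft³ remain.
Final storage units: [4,7,14,10,5,7] [14,29,5] [7,33,9] [34] [35,12] [26].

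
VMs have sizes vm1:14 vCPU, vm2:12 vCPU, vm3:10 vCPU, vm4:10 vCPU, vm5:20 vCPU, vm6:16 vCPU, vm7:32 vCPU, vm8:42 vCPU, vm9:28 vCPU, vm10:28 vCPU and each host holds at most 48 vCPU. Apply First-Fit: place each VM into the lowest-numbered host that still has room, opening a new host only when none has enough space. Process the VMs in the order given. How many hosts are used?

host 1: place vm1 (14 vCPU), 34 vCPU left
host 1: place vm2 (12 vCPU), 22 vCPU left
host 1: place vm3 (10 vCPU), 12 vCPU left
host 1: place vm4 (10 vCPU), 2 vCPU left
host 2: place vm5 (20 vCPU), 28 vCPU left
host 2: place vm6 (16 vCPU), 12 vCPU left
host 3: place vm7 (32 vCPU), 16 vCPU left
host 4: place vm8 (42 vCPU), 6 vCPU left
host 5: place vm9 (28 vCPU), 20 vCPU left
host 6: place vm10 (28 vCPU), 20 vCPU left

6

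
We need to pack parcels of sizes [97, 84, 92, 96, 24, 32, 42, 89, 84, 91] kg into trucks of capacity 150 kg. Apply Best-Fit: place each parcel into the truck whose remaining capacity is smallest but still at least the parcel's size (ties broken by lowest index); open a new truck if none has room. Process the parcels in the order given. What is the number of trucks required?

7

truck 1: place 97 kg, 53 kg left
truck 2: place 84 kg, 66 kg left
truck 3: place 92 kg, 58 kg left
truck 4: place 96 kg, 54 kg left
truck 1: place 24 kg, 29 kg left
truck 4: place 32 kg, 22 kg left
truck 3: place 42 kg, 16 kg left
truck 5: place 89 kg, 61 kg left
truck 6: place 84 kg, 66 kg left
truck 7: place 91 kg, 59 kg left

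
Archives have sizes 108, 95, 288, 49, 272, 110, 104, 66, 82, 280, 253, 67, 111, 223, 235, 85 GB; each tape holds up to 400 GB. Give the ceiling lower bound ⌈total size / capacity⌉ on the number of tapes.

7 tapes

Total size = 108 + 95 + 288 + 49 + 272 + 110 + 104 + 66 + 82 + 280 + 253 + 67 + 111 + 223 + 235 + 85 = 2428 GB.
⌈2428 / 400⌉ = 7.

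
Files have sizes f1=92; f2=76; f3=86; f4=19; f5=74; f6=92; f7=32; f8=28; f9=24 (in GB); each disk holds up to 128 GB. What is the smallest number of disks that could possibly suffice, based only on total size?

5 disks

Total size = 92 + 76 + 86 + 19 + 74 + 92 + 32 + 28 + 24 = 523 GB.
⌈523 / 128⌉ = 5.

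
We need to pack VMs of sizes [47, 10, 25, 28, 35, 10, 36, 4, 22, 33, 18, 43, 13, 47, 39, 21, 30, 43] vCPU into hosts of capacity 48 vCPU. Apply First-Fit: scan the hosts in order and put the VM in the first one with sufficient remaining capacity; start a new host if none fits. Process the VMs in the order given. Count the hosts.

13

47 vCPU → host 1 (remaining 1 vCPU)
10 vCPU → host 2 (remaining 38 vCPU)
25 vCPU → host 2 (remaining 13 vCPU)
28 vCPU → host 3 (remaining 20 vCPU)
35 vCPU → host 4 (remaining 13 vCPU)
10 vCPU → host 2 (remaining 3 vCPU)
36 vCPU → host 5 (remaining 12 vCPU)
4 vCPU → host 3 (remaining 16 vCPU)
22 vCPU → host 6 (remaining 26 vCPU)
33 vCPU → host 7 (remaining 15 vCPU)
18 vCPU → host 6 (remaining 8 vCPU)
43 vCPU → host 8 (remaining 5 vCPU)
13 vCPU → host 3 (remaining 3 vCPU)
47 vCPU → host 9 (remaining 1 vCPU)
39 vCPU → host 10 (remaining 9 vCPU)
21 vCPU → host 11 (remaining 27 vCPU)
30 vCPU → host 12 (remaining 18 vCPU)
43 vCPU → host 13 (remaining 5 vCPU)
Final hosts: [47] [10,25,10] [28,4,13] [35] [36] [22,18] [33] [43] [47] [39] [21] [30] [43].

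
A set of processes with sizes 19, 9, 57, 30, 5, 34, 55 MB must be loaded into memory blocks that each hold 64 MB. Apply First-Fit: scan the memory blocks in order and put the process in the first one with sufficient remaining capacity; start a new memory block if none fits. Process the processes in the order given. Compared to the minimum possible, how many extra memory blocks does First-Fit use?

0

First-Fit: [19,9,30,5] [57] [34] [55] → 4 memory blocks.
Total size 209 MB; any packing needs at least ⌈209/64⌉ = 4 memory blocks.
So 4 is already optimal.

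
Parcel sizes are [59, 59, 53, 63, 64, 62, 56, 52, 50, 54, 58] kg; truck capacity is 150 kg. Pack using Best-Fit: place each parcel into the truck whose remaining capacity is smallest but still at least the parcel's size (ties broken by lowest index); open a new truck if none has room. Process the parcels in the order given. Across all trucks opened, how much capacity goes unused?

270

59 kg → truck 1 (remaining 91 kg)
59 kg → truck 1 (remaining 32 kg)
53 kg → truck 2 (remaining 97 kg)
63 kg → truck 2 (remaining 34 kg)
64 kg → truck 3 (remaining 86 kg)
62 kg → truck 3 (remaining 24 kg)
56 kg → truck 4 (remaining 94 kg)
52 kg → truck 4 (remaining 42 kg)
50 kg → truck 5 (remaining 100 kg)
54 kg → truck 5 (remaining 46 kg)
58 kg → truck 6 (remaining 92 kg)
6 trucks × 150 kg = 900 kg; used 630 kg; unused 270 kg.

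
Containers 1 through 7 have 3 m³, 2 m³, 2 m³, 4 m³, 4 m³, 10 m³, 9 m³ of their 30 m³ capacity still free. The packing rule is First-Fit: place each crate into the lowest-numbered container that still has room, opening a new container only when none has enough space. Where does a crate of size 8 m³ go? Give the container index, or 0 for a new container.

Containers with room: container 6 (10 m³), container 7 (9 m³).
The first with room is container 6.

6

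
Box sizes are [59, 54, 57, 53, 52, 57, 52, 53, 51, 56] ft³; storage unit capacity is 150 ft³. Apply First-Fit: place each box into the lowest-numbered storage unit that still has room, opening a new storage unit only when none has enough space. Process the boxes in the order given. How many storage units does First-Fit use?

5

59 ft³ → storage unit 1 (remaining 91 ft³)
54 ft³ → storage unit 1 (remaining 37 ft³)
57 ft³ → storage unit 2 (remaining 93 ft³)
53 ft³ → storage unit 2 (remaining 40 ft³)
52 ft³ → storage unit 3 (remaining 98 ft³)
57 ft³ → storage unit 3 (remaining 41 ft³)
52 ft³ → storage unit 4 (remaining 98 ft³)
53 ft³ → storage unit 4 (remaining 45 ft³)
51 ft³ → storage unit 5 (remaining 99 ft³)
56 ft³ → storage unit 5 (remaining 43 ft³)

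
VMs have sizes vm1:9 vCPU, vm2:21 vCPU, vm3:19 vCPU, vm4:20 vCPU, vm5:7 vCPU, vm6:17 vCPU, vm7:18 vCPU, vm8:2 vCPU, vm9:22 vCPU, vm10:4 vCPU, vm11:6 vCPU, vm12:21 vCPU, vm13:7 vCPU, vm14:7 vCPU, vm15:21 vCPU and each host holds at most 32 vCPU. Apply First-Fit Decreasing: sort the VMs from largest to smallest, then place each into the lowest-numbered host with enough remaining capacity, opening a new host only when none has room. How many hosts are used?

8

Sorted descending: 22, 21, 21, 21, 20, 19, 18, 17, 9, 7, 7, 7, 6, 4, 2.
Put 22 vCPU in host 1; 10 vCPU remain.
Put 21 vCPU in host 2; 11 vCPU remain.
Put 21 vCPU in host 3; 11 vCPU remain.
Put 21 vCPU in host 4; 11 vCPU remain.
Put 20 vCPU in host 5; 12 vCPU remain.
Put 19 vCPU in host 6; 13 vCPU remain.
Put 18 vCPU in host 7; 14 vCPU remain.
Put 17 vCPU in host 8; 15 vCPU remain.
Put 9 vCPU in host 1; 1 vCPU remain.
Put 7 vCPU in host 2; 4 vCPU remain.
Put 7 vCPU in host 3; 4 vCPU remain.
Put 7 vCPU in host 4; 4 vCPU remain.
Put 6 vCPU in host 5; 6 vCPU remain.
Put 4 vCPU in host 2; 0 vCPU remain.
Put 2 vCPU in host 3; 2 vCPU remain.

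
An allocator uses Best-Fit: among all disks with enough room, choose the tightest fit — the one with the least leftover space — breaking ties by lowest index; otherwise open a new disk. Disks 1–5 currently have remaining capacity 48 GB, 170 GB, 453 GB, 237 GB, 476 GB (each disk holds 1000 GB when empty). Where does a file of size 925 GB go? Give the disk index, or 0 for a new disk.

No disk has ≥ 925 GB free, so a new disk is opened.

0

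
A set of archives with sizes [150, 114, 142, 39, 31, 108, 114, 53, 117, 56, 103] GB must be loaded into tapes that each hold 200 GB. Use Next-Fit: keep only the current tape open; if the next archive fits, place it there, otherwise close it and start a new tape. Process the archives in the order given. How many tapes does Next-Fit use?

Put 150 GB in tape 1; 50 GB remain.
Put 114 GB in tape 2; 86 GB remain.
Put 142 GB in tape 3; 58 GB remain.
Put 39 GB in tape 3; 19 GB remain.
Put 31 GB in tape 4; 169 GB remain.
Put 108 GB in tape 4; 61 GB remain.
Put 114 GB in tape 5; 86 GB remain.
Put 53 GB in tape 5; 33 GB remain.
Put 117 GB in tape 6; 83 GB remain.
Put 56 GB in tape 6; 27 GB remain.
Put 103 GB in tape 7; 97 GB remain.

7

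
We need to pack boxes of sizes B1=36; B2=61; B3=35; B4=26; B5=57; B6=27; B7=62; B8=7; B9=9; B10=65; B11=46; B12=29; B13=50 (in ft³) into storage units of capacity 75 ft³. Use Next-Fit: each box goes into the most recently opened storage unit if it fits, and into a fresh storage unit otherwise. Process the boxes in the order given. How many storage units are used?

Put B1 (36 ft³) in storage unit 1; 39 ft³ remain.
Put B2 (61 ft³) in storage unit 2; 14 ft³ remain.
Put B3 (35 ft³) in storage unit 3; 40 ft³ remain.
Put B4 (26 ft³) in storage unit 3; 14 ft³ remain.
Put B5 (57 ft³) in storage unit 4; 18 ft³ remain.
Put B6 (27 ft³) in storage unit 5; 48 ft³ remain.
Put B7 (62 ft³) in storage unit 6; 13 ft³ remain.
Put B8 (7 ft³) in storage unit 6; 6 ft³ remain.
Put B9 (9 ft³) in storage unit 7; 66 ft³ remain.
Put B10 (65 ft³) in storage unit 7; 1 ft³ remain.
Put B11 (46 ft³) in storage unit 8; 29 ft³ remain.
Put B12 (29 ft³) in storage unit 8; 0 ft³ remain.
Put B13 (50 ft³) in storage unit 9; 25 ft³ remain.
Final storage units: [36] [61] [35,26] [57] [27] [62,7] [9,65] [46,29] [50].

9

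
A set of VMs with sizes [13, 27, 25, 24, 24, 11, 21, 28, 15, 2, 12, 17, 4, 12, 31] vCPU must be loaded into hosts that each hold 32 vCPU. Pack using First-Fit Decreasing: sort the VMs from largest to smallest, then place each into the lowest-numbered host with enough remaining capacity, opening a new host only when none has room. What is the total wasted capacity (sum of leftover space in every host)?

Sorted descending: 31, 28, 27, 25, 24, 24, 21, 17, 15, 13, 12, 12, 11, 4, 2.
host 1: place 31 vCPU, 1 vCPU left
host 2: place 28 vCPU, 4 vCPU left
host 3: place 27 vCPU, 5 vCPU left
host 4: place 25 vCPU, 7 vCPU left
host 5: place 24 vCPU, 8 vCPU left
host 6: place 24 vCPU, 8 vCPU left
host 7: place 21 vCPU, 11 vCPU left
host 8: place 17 vCPU, 15 vCPU left
host 8: place 15 vCPU, 0 vCPU left
host 9: place 13 vCPU, 19 vCPU left
host 9: place 12 vCPU, 7 vCPU left
host 10: place 12 vCPU, 20 vCPU left
host 7: place 11 vCPU, 0 vCPU left
host 2: place 4 vCPU, 0 vCPU left
host 3: place 2 vCPU, 3 vCPU left
10 hosts × 32 vCPU = 320 vCPU; used 266 vCPU; unused 54 vCPU.

54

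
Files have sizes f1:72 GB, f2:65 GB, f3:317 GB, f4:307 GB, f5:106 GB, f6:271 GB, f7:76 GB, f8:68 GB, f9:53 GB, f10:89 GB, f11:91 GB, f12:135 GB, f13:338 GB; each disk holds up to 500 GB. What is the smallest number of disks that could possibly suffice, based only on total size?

4

Total size = 72 + 65 + 317 + 307 + 106 + 271 + 76 + 68 + 53 + 89 + 91 + 135 + 338 = 1988 GB.
⌈1988 / 500⌉ = 4.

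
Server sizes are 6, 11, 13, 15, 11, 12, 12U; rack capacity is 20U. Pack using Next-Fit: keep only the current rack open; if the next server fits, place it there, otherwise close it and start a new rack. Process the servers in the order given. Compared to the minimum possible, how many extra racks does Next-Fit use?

0

Next-Fit: [6,11] [13] [15] [11] [12] [12] → 6 racks.
6 servers exceed 10U (half the capacity), and no two of those can share a rack, so at least 6 racks are needed.
So 6 is already optimal.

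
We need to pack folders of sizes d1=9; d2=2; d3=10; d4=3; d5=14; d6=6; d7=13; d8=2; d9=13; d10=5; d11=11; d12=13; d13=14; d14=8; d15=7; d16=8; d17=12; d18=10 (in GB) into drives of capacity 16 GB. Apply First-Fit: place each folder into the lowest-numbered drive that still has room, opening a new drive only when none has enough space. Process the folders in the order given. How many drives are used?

12

Put d1 (9 GB) in drive 1; 7 GB remain.
Put d2 (2 GB) in drive 1; 5 GB remain.
Put d3 (10 GB) in drive 2; 6 GB remain.
Put d4 (3 GB) in drive 1; 2 GB remain.
Put d5 (14 GB) in drive 3; 2 GB remain.
Put d6 (6 GB) in drive 2; 0 GB remain.
Put d7 (13 GB) in drive 4; 3 GB remain.
Put d8 (2 GB) in drive 1; 0 GB remain.
Put d9 (13 GB) in drive 5; 3 GB remain.
Put d10 (5 GB) in drive 6; 11 GB remain.
Put d11 (11 GB) in drive 6; 0 GB remain.
Put d12 (13 GB) in drive 7; 3 GB remain.
Put d13 (14 GB) in drive 8; 2 GB remain.
Put d14 (8 GB) in drive 9; 8 GB remain.
Put d15 (7 GB) in drive 9; 1 GB remain.
Put d16 (8 GB) in drive 10; 8 GB remain.
Put d17 (12 GB) in drive 11; 4 GB remain.
Put d18 (10 GB) in drive 12; 6 GB remain.
Final drives: [9,2,3,2] [10,6] [14] [13] [13] [5,11] [13] [14] [8,7] [8] [12] [10].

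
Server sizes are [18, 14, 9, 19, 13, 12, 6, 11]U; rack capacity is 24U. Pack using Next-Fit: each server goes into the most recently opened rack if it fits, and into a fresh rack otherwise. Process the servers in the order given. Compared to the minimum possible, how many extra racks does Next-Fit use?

Next-Fit: [18] [14,9] [19] [13] [12,6] [11] → 6 racks.
Total size 102U; any packing needs at least ⌈102/24⌉ = 5 racks.
An optimal packing achieves that bound: [19] [18,6] [14,9] [13,11] [12] → 5 racks.
Excess: 6 − 5 = 1.

1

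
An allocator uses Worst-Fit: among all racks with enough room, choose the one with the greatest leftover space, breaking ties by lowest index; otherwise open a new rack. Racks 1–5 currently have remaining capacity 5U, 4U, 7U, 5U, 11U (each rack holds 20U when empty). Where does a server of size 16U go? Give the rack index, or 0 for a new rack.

0

No rack has ≥ 16U free, so a new rack is opened.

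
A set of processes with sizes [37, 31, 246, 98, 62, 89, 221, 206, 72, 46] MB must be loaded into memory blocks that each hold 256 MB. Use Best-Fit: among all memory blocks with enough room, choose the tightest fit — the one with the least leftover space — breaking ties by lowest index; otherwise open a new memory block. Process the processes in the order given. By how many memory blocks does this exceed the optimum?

0

Best-Fit: [37,31,98,62] [246] [89,72] [221] [206,46] → 5 memory blocks.
Total size 1108 MB; any packing needs at least ⌈1108/256⌉ = 5 memory blocks.
So 5 is already optimal.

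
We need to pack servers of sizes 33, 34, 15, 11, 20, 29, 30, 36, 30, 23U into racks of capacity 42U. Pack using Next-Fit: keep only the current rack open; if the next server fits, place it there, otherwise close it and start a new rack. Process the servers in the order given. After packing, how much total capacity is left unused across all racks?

117

Put 33U in rack 1; 9U remain.
Put 34U in rack 2; 8U remain.
Put 15U in rack 3; 27U remain.
Put 11U in rack 3; 16U remain.
Put 20U in rack 4; 22U remain.
Put 29U in rack 5; 13U remain.
Put 30U in rack 6; 12U remain.
Put 36U in rack 7; 6U remain.
Put 30U in rack 8; 12U remain.
Put 23U in rack 9; 19U remain.
9 racks × 42U = 378U; used 261U; unused 117U.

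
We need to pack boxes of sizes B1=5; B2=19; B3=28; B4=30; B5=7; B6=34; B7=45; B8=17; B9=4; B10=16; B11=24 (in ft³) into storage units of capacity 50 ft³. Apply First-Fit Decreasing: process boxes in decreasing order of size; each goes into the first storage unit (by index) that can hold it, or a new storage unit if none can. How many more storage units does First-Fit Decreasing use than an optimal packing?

0

First-Fit Decreasing: [45,5] [34,16] [30,19] [28,17,4] [24,7] → 5 storage units.
Total size 229 ft³; any packing needs at least ⌈229/50⌉ = 5 storage units.
So 5 is already optimal.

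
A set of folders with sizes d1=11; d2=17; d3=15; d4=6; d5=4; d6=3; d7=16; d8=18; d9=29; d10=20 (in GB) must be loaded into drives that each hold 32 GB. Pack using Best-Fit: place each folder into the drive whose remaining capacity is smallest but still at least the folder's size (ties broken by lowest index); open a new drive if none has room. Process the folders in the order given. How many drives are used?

6

drive 1: place d1 (11 GB), 21 GB left
drive 1: place d2 (17 GB), 4 GB left
drive 2: place d3 (15 GB), 17 GB left
drive 2: place d4 (6 GB), 11 GB left
drive 1: place d5 (4 GB), 0 GB left
drive 2: place d6 (3 GB), 8 GB left
drive 3: place d7 (16 GB), 16 GB left
drive 4: place d8 (18 GB), 14 GB left
drive 5: place d9 (29 GB), 3 GB left
drive 6: place d10 (20 GB), 12 GB left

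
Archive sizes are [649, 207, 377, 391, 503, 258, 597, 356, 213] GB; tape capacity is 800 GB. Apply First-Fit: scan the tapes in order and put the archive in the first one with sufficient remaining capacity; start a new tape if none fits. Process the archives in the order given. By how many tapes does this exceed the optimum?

First-Fit: [649] [207,377,213] [391,258] [503] [597] [356] → 6 tapes.
Total size 3551 GB; any packing needs at least ⌈3551/800⌉ = 5 tapes.
An optimal packing achieves that bound: [649] [597] [503,258] [391,377] [356,213,207] → 5 tapes.
Excess: 6 − 5 = 1.

1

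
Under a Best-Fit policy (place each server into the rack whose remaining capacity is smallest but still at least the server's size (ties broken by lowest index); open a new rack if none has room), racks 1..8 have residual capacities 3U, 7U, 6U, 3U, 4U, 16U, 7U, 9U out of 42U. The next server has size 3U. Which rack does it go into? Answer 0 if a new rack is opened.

1

Racks with room: rack 1 (3U), rack 2 (7U), rack 3 (6U), rack 4 (3U), rack 5 (4U), rack 6 (16U), rack 7 (7U), rack 8 (9U).
Tightest fit is rack 1 with 3U free.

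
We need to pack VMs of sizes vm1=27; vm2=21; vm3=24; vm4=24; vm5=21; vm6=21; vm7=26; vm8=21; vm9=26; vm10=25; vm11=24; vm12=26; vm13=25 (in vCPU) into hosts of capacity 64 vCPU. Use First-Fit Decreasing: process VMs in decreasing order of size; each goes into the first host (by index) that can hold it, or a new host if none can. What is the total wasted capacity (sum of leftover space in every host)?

73

Sorted descending: 27, 26, 26, 26, 25, 25, 24, 24, 24, 21, 21, 21, 21.
27 vCPU → host 1 (remaining 37 vCPU)
26 vCPU → host 1 (remaining 11 vCPU)
26 vCPU → host 2 (remaining 38 vCPU)
26 vCPU → host 2 (remaining 12 vCPU)
25 vCPU → host 3 (remaining 39 vCPU)
25 vCPU → host 3 (remaining 14 vCPU)
24 vCPU → host 4 (remaining 40 vCPU)
24 vCPU → host 4 (remaining 16 vCPU)
24 vCPU → host 5 (remaining 40 vCPU)
21 vCPU → host 5 (remaining 19 vCPU)
21 vCPU → host 6 (remaining 43 vCPU)
21 vCPU → host 6 (remaining 22 vCPU)
21 vCPU → host 6 (remaining 1 vCPU)
6 hosts × 64 vCPU = 384 vCPU; used 311 vCPU; unused 73 vCPU.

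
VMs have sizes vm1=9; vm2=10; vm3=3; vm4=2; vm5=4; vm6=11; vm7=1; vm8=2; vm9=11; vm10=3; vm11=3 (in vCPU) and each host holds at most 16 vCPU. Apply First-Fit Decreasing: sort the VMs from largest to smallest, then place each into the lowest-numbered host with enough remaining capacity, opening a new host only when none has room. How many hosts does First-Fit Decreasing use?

4

Sorted descending: 11, 11, 10, 9, 4, 3, 3, 3, 2, 2, 1.
11 vCPU → host 1 (remaining 5 vCPU)
11 vCPU → host 2 (remaining 5 vCPU)
10 vCPU → host 3 (remaining 6 vCPU)
9 vCPU → host 4 (remaining 7 vCPU)
4 vCPU → host 1 (remaining 1 vCPU)
3 vCPU → host 2 (remaining 2 vCPU)
3 vCPU → host 3 (remaining 3 vCPU)
3 vCPU → host 3 (remaining 0 vCPU)
2 vCPU → host 2 (remaining 0 vCPU)
2 vCPU → host 4 (remaining 5 vCPU)
1 vCPU → host 1 (remaining 0 vCPU)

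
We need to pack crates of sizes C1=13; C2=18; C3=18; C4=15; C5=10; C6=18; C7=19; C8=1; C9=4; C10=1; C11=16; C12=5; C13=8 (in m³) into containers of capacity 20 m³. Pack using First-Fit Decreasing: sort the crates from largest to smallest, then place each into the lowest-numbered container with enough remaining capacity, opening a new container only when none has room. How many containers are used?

8 containers

Sorted descending: 19, 18, 18, 18, 16, 15, 13, 10, 8, 5, 4, 1, 1.
Put 19 m³ in container 1; 1 m³ remain.
Put 18 m³ in container 2; 2 m³ remain.
Put 18 m³ in container 3; 2 m³ remain.
Put 18 m³ in container 4; 2 m³ remain.
Put 16 m³ in container 5; 4 m³ remain.
Put 15 m³ in container 6; 5 m³ remain.
Put 13 m³ in container 7; 7 m³ remain.
Put 10 m³ in container 8; 10 m³ remain.
Put 8 m³ in container 8; 2 m³ remain.
Put 5 m³ in container 6; 0 m³ remain.
Put 4 m³ in container 5; 0 m³ remain.
Put 1 m³ in container 1; 0 m³ remain.
Put 1 m³ in container 2; 1 m³ remain.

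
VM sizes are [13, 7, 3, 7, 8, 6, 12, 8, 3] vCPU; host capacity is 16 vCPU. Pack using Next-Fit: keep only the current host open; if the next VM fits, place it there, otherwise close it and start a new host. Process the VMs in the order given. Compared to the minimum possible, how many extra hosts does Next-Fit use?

Next-Fit: [13] [7,3] [7,8] [6] [12] [8,3] → 6 hosts.
Total size 67 vCPU; any packing needs at least ⌈67/16⌉ = 5 hosts.
An optimal packing achieves that bound: [13,3] [12,3] [8,8] [7,7] [6] → 5 hosts.
Excess: 6 − 5 = 1.

1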